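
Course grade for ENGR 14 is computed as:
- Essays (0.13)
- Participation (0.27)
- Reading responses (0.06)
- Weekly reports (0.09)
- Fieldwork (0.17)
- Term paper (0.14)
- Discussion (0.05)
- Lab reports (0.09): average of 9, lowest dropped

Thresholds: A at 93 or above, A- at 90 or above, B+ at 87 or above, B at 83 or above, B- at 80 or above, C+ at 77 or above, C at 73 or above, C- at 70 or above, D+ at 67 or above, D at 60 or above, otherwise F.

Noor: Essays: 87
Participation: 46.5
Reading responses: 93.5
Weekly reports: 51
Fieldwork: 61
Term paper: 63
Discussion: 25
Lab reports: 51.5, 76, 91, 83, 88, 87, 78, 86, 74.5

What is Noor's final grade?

Lab reports: drop 51.5 → average of remaining 8 = 663.5/8 = 82.9375
Weighted total:
  Essays 87 × 0.13 = 11.31
  Participation 46.5 × 0.27 = 12.555
  Reading responses 93.5 × 0.06 = 5.61
  Weekly reports 51 × 0.09 = 4.59
  Fieldwork 61 × 0.17 = 10.37
  Term paper 63 × 0.14 = 8.82
  Discussion 25 × 0.05 = 1.25
  Lab reports 82.9375 × 0.09 = 7.464375
Sum = 61.969375
61.969375 is ≥ 60 and < 67 → D

D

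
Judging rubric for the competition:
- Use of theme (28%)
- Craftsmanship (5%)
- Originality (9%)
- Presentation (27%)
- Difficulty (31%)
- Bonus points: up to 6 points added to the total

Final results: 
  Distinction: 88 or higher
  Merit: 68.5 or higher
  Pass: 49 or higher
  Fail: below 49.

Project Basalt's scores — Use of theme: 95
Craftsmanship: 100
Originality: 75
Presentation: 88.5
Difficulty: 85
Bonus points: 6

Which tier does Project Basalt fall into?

Distinction

Weighted total:
  Use of theme 95 × 0.28 = 26.6
  Craftsmanship 100 × 0.05 = 5
  Originality 75 × 0.09 = 6.75
  Presentation 88.5 × 0.27 = 23.895
  Difficulty 85 × 0.31 = 26.35
Sum = 88.595
Bonus points: 88.595 + 6 = 94.595
94.595 ≥ 88 → Distinction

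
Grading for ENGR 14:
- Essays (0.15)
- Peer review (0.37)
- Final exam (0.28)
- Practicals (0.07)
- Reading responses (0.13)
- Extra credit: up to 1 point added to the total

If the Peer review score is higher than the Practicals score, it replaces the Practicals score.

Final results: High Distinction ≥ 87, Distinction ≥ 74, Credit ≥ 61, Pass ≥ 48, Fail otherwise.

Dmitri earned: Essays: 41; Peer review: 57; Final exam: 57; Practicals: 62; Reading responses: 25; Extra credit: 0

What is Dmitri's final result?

Pass

Peer review (57) ≤ Practicals (62), so Practicals stays at 62.
Weighted total:
  Essays 41 × 0.15 = 6.15
  Peer review 57 × 0.37 = 21.09
  Final exam 57 × 0.28 = 15.96
  Practicals 62 × 0.07 = 4.34
  Reading responses 25 × 0.13 = 3.25
Sum = 50.79
Extra credit: 50.79 + 0 = 50.79
50.79 is ≥ 48 and < 61 → Pass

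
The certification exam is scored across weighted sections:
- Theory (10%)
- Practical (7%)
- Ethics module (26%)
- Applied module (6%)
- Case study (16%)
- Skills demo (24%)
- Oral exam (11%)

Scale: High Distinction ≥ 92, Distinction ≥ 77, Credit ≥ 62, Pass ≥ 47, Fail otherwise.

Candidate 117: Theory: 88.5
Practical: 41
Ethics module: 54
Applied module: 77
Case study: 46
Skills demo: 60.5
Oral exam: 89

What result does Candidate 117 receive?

Weighted total:
  Theory 88.5 × 0.1 = 8.85
  Practical 41 × 0.07 = 2.87
  Ethics module 54 × 0.26 = 14.04
  Applied module 77 × 0.06 = 4.62
  Case study 46 × 0.16 = 7.36
  Skills demo 60.5 × 0.24 = 14.52
  Oral exam 89 × 0.11 = 9.79
Sum = 62.05
62.05 is ≥ 62 and < 77 → Credit

Credit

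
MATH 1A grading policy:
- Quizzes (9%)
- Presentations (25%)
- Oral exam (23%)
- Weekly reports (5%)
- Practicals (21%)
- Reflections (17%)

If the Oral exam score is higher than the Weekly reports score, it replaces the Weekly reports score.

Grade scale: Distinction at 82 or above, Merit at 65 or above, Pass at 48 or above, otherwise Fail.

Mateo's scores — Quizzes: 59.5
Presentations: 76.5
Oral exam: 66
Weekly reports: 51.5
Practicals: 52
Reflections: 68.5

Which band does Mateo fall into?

Merit

Oral exam (66) > Weekly reports (51.5), so Weekly reports counts as 66.
Weighted total:
  Quizzes 59.5 × 0.09 = 5.355
  Presentations 76.5 × 0.25 = 19.125
  Oral exam 66 × 0.23 = 15.18
  Weekly reports 66 × 0.05 = 3.3
  Practicals 52 × 0.21 = 10.92
  Reflections 68.5 × 0.17 = 11.645
Sum = 65.525
65.525 is ≥ 65 and < 82 → Merit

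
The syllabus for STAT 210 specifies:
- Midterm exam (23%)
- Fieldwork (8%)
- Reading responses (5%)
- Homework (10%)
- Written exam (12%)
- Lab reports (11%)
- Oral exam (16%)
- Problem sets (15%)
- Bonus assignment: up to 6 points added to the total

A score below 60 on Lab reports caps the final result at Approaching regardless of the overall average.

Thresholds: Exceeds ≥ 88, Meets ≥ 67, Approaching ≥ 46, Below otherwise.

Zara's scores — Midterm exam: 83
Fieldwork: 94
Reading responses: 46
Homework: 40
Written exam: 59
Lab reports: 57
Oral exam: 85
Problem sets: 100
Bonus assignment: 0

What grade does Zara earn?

Approaching

Lab reports score 57 < 60: minimum not met.
Weighted total:
  Midterm exam 83 × 0.23 = 19.09
  Fieldwork 94 × 0.08 = 7.52
  Reading responses 46 × 0.05 = 2.3
  Homework 40 × 0.1 = 4
  Written exam 59 × 0.12 = 7.08
  Lab reports 57 × 0.11 = 6.27
  Oral exam 85 × 0.16 = 13.6
  Problem sets 100 × 0.15 = 15
Sum = 74.86
Bonus assignment: 74.86 + 0 = 74.86
74.86 would be Meets; cap at Approaching applies → Approaching.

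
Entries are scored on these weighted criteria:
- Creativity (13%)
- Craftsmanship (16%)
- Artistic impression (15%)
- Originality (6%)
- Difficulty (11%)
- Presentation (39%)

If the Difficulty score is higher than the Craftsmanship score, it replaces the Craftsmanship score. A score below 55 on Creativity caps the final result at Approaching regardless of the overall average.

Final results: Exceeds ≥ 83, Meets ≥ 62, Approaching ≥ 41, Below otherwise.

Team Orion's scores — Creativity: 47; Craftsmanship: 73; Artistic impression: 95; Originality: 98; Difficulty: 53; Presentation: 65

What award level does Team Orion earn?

Approaching

Difficulty (53) ≤ Craftsmanship (73), so Craftsmanship stays at 73.
Creativity score 47 < 55: minimum not met.
Weighted total:
  Creativity 47 × 0.13 = 6.11
  Craftsmanship 73 × 0.16 = 11.68
  Artistic impression 95 × 0.15 = 14.25
  Originality 98 × 0.06 = 5.88
  Difficulty 53 × 0.11 = 5.83
  Presentation 65 × 0.39 = 25.35
Sum = 69.1
69.1 would be Meets; cap at Approaching applies → Approaching.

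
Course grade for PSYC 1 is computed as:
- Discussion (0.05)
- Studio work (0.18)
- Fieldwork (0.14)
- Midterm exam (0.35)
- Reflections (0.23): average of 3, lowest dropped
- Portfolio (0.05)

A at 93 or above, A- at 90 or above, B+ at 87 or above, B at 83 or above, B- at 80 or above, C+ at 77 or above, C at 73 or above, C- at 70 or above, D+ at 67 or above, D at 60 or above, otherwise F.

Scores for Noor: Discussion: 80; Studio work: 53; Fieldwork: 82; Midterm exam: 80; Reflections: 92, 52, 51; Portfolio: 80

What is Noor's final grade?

C

Reflections: drop 51 → average of remaining 2 = 144/2 = 72
Weighted total:
  Discussion 80 × 0.05 = 4
  Studio work 53 × 0.18 = 9.54
  Fieldwork 82 × 0.14 = 11.48
  Midterm exam 80 × 0.35 = 28
  Reflections 72 × 0.23 = 16.56
  Portfolio 80 × 0.05 = 4
Sum = 73.58
73.58 is ≥ 73 and < 77 → C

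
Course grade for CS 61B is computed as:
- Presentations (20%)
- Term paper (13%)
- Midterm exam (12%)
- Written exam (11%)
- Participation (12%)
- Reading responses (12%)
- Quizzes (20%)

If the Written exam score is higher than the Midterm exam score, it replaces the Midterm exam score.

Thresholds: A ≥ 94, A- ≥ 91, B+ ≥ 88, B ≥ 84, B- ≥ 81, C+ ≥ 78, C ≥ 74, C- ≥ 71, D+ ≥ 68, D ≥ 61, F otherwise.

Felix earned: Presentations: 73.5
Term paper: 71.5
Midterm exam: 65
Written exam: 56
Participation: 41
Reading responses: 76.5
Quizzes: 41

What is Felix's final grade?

Written exam (56) ≤ Midterm exam (65), so Midterm exam stays at 65.
Weighted total:
  Presentations 73.5 × 0.2 = 14.7
  Term paper 71.5 × 0.13 = 9.295
  Midterm exam 65 × 0.12 = 7.8
  Written exam 56 × 0.11 = 6.16
  Participation 41 × 0.12 = 4.92
  Reading responses 76.5 × 0.12 = 9.18
  Quizzes 41 × 0.2 = 8.2
Sum = 60.255
60.255 < 61 → F

F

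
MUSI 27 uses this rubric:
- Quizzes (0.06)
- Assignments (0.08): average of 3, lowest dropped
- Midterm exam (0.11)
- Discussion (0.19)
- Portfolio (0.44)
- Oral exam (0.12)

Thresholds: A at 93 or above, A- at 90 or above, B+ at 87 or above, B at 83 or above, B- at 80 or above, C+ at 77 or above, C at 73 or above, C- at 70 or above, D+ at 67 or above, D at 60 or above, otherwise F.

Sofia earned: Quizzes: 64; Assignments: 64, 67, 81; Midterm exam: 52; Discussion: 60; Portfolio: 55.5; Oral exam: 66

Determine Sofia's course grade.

Assignments: drop 64 → average of remaining 2 = 148/2 = 74
Weighted total:
  Quizzes 64 × 0.06 = 3.84
  Assignments 74 × 0.08 = 5.92
  Midterm exam 52 × 0.11 = 5.72
  Discussion 60 × 0.19 = 11.4
  Portfolio 55.5 × 0.44 = 24.42
  Oral exam 66 × 0.12 = 7.92
Sum = 59.22
59.22 < 60 → F

F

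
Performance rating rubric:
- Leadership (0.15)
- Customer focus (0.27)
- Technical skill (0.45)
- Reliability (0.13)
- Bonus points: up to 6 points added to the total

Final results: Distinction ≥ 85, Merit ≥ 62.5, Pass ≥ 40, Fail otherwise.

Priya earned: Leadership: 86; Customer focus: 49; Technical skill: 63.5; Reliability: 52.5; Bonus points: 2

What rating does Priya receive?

Weighted total:
  Leadership 86 × 0.15 = 12.9
  Customer focus 49 × 0.27 = 13.23
  Technical skill 63.5 × 0.45 = 28.575
  Reliability 52.5 × 0.13 = 6.825
Sum = 61.53
Bonus points: 61.53 + 2 = 63.53
63.53 is ≥ 62.5 and < 85 → Merit

Merit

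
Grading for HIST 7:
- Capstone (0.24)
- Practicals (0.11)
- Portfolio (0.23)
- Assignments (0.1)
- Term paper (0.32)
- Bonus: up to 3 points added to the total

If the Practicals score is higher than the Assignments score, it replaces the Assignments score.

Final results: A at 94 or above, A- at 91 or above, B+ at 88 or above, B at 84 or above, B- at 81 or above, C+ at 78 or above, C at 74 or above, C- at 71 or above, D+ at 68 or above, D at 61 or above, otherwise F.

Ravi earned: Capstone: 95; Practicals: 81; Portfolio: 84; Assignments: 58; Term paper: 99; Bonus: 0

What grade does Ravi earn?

B+

Practicals (81) > Assignments (58), so Assignments counts as 81.
Weighted total:
  Capstone 95 × 0.24 = 22.8
  Practicals 81 × 0.11 = 8.91
  Portfolio 84 × 0.23 = 19.32
  Assignments 81 × 0.1 = 8.1
  Term paper 99 × 0.32 = 31.68
Sum = 90.81
Bonus: 90.81 + 0 = 90.81
90.81 is ≥ 88 and < 91 → B+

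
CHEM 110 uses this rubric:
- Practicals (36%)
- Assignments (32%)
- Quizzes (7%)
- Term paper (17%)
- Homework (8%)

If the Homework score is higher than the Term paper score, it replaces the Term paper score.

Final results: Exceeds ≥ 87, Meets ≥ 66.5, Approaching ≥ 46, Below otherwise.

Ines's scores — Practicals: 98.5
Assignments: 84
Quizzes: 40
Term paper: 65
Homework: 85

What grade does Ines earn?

Homework (85) > Term paper (65), so Term paper counts as 85.
Weighted total:
  Practicals 98.5 × 0.36 = 35.46
  Assignments 84 × 0.32 = 26.88
  Quizzes 40 × 0.07 = 2.8
  Term paper 85 × 0.17 = 14.45
  Homework 85 × 0.08 = 6.8
Sum = 86.39
86.39 is ≥ 66.5 and < 87 → Meets

Meets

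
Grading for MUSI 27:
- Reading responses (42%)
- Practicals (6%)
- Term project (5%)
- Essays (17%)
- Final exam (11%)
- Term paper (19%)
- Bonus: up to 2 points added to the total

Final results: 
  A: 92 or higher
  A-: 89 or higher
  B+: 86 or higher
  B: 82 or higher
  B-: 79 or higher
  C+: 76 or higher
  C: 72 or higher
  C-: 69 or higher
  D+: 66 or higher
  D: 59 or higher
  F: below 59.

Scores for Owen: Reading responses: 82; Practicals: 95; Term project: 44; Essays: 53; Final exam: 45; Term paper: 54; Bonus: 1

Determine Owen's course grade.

Weighted total:
  Reading responses 82 × 0.42 = 34.44
  Practicals 95 × 0.06 = 5.7
  Term project 44 × 0.05 = 2.2
  Essays 53 × 0.17 = 9.01
  Final exam 45 × 0.11 = 4.95
  Term paper 54 × 0.19 = 10.26
Sum = 66.56
Bonus: 66.56 + 1 = 67.56
67.56 is ≥ 66 and < 69 → D+

D+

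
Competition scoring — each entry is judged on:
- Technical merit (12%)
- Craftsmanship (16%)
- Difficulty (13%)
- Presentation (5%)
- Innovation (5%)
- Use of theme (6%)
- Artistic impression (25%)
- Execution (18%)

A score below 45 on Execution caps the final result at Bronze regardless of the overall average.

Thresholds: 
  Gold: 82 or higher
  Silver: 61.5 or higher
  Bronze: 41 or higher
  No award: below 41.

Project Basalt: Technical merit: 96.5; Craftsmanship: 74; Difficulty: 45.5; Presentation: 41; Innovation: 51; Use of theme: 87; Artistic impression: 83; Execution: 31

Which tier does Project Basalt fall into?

Execution score 31 < 45: minimum not met.
Weighted total:
  Technical merit 96.5 × 0.12 = 11.58
  Craftsmanship 74 × 0.16 = 11.84
  Difficulty 45.5 × 0.13 = 5.915
  Presentation 41 × 0.05 = 2.05
  Innovation 51 × 0.05 = 2.55
  Use of theme 87 × 0.06 = 5.22
  Artistic impression 83 × 0.25 = 20.75
  Execution 31 × 0.18 = 5.58
Sum = 65.485
65.485 would be Silver; cap at Bronze applies → Bronze.

Bronze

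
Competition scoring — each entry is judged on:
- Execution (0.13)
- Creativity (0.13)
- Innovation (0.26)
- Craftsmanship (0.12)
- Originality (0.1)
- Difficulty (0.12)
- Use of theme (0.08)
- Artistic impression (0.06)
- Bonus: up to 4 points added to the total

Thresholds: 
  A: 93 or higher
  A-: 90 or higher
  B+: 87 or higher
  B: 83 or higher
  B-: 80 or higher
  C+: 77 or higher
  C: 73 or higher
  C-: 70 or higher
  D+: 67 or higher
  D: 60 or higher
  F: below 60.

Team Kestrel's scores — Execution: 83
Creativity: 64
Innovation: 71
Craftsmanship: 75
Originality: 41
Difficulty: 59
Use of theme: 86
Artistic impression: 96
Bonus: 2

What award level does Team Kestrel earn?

Weighted total:
  Execution 83 × 0.13 = 10.79
  Creativity 64 × 0.13 = 8.32
  Innovation 71 × 0.26 = 18.46
  Craftsmanship 75 × 0.12 = 9
  Originality 41 × 0.1 = 4.1
  Difficulty 59 × 0.12 = 7.08
  Use of theme 86 × 0.08 = 6.88
  Artistic impression 96 × 0.06 = 5.76
Sum = 70.39
Bonus: 70.39 + 2 = 72.39
72.39 is ≥ 70 and < 73 → C-

C-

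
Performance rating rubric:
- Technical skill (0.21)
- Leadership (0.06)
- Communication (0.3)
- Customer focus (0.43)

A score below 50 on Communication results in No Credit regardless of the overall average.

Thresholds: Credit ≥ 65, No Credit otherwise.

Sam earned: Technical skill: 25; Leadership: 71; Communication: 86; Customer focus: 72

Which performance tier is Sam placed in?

Communication score 86 ≥ 50: minimum met.
Weighted total:
  Technical skill 25 × 0.21 = 5.25
  Leadership 71 × 0.06 = 4.26
  Communication 86 × 0.3 = 25.8
  Customer focus 72 × 0.43 = 30.96
Sum = 66.27
66.27 ≥ 65 → Credit

Credit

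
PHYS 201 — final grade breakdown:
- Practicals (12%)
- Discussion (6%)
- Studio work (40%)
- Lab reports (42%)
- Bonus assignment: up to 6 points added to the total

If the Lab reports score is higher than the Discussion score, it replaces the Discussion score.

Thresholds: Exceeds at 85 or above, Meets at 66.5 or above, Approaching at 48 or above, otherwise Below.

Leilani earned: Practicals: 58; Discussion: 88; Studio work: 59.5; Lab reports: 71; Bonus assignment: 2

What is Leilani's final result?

Meets

Lab reports (71) ≤ Discussion (88), so Discussion stays at 88.
Weighted total:
  Practicals 58 × 0.12 = 6.96
  Discussion 88 × 0.06 = 5.28
  Studio work 59.5 × 0.4 = 23.8
  Lab reports 71 × 0.42 = 29.82
Sum = 65.86
Bonus assignment: 65.86 + 2 = 67.86
67.86 is ≥ 66.5 and < 85 → Meets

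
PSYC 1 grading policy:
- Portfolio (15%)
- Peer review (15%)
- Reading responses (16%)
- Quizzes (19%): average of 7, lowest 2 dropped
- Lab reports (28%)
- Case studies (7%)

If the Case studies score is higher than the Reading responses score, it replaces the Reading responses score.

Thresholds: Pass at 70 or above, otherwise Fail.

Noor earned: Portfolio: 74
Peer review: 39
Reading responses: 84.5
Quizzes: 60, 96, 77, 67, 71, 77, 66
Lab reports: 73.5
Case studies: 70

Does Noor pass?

Pass

Quizzes: drop 60, 66 → average of remaining 5 = 388/5 = 77.6
Case studies (70) ≤ Reading responses (84.5), so Reading responses stays at 84.5.
Weighted total:
  Portfolio 74 × 0.15 = 11.1
  Peer review 39 × 0.15 = 5.85
  Reading responses 84.5 × 0.16 = 13.52
  Quizzes 77.6 × 0.19 = 14.744
  Lab reports 73.5 × 0.28 = 20.58
  Case studies 70 × 0.07 = 4.9
Sum = 70.694
70.694 ≥ 70 → Pass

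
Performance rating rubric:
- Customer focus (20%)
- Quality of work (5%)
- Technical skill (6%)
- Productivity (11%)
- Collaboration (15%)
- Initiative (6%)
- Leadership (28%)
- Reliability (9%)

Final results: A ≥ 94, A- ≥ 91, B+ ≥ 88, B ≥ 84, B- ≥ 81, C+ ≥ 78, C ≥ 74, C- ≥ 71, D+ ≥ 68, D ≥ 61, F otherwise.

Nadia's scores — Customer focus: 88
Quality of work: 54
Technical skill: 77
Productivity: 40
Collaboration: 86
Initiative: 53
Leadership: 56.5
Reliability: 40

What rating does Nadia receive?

Weighted total:
  Customer focus 88 × 0.2 = 17.6
  Quality of work 54 × 0.05 = 2.7
  Technical skill 77 × 0.06 = 4.62
  Productivity 40 × 0.11 = 4.4
  Collaboration 86 × 0.15 = 12.9
  Initiative 53 × 0.06 = 3.18
  Leadership 56.5 × 0.28 = 15.82
  Reliability 40 × 0.09 = 3.6
Sum = 64.82
64.82 is ≥ 61 and < 68 → D

D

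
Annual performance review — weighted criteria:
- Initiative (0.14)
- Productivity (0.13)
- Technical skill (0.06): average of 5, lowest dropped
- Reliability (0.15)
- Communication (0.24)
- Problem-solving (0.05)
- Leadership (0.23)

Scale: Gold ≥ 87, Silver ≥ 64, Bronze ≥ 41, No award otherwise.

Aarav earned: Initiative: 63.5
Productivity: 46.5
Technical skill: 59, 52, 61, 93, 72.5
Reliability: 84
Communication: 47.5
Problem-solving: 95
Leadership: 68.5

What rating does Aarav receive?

Technical skill: drop 52 → average of remaining 4 = 285.5/4 = 71.375
Weighted total:
  Initiative 63.5 × 0.14 = 8.89
  Productivity 46.5 × 0.13 = 6.045
  Technical skill 71.375 × 0.06 = 4.2825
  Reliability 84 × 0.15 = 12.6
  Communication 47.5 × 0.24 = 11.4
  Problem-solving 95 × 0.05 = 4.75
  Leadership 68.5 × 0.23 = 15.755
Sum = 63.7225
63.7225 is ≥ 41 and < 64 → Bronze

Bronze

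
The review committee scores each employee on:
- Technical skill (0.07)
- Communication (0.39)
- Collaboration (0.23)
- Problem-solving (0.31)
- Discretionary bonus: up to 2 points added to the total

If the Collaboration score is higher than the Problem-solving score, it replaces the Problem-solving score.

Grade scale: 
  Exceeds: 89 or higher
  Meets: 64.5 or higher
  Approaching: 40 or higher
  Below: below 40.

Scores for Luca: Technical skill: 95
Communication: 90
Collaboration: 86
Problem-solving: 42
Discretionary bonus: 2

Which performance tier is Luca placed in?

Collaboration (86) > Problem-solving (42), so Problem-solving counts as 86.
Weighted total:
  Technical skill 95 × 0.07 = 6.65
  Communication 90 × 0.39 = 35.1
  Collaboration 86 × 0.23 = 19.78
  Problem-solving 86 × 0.31 = 26.66
Sum = 88.19
Discretionary bonus: 88.19 + 2 = 90.19
90.19 ≥ 89 → Exceeds

Exceeds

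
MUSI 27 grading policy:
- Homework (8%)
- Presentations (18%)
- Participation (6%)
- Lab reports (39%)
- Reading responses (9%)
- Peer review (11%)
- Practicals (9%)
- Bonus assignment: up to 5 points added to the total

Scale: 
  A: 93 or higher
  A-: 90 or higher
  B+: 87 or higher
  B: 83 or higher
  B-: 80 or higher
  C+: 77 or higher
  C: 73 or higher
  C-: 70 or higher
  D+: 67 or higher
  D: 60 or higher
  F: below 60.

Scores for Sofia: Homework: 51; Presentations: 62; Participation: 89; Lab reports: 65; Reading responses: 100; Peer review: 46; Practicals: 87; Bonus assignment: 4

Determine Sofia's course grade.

Weighted total:
  Homework 51 × 0.08 = 4.08
  Presentations 62 × 0.18 = 11.16
  Participation 89 × 0.06 = 5.34
  Lab reports 65 × 0.39 = 25.35
  Reading responses 100 × 0.09 = 9
  Peer review 46 × 0.11 = 5.06
  Practicals 87 × 0.09 = 7.83
Sum = 67.82
Bonus assignment: 67.82 + 4 = 71.82
71.82 is ≥ 70 and < 73 → C-

C-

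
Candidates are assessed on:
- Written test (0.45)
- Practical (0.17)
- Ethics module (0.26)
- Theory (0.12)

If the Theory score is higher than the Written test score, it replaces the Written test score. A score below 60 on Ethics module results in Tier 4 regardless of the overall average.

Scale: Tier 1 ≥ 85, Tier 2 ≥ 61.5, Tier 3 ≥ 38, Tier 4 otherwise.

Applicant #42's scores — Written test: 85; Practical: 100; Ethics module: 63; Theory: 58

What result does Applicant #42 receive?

Theory (58) ≤ Written test (85), so Written test stays at 85.
Ethics module score 63 ≥ 60: minimum met.
Weighted total:
  Written test 85 × 0.45 = 38.25
  Practical 100 × 0.17 = 17
  Ethics module 63 × 0.26 = 16.38
  Theory 58 × 0.12 = 6.96
Sum = 78.59
78.59 is ≥ 61.5 and < 85 → Tier 2

Tier 2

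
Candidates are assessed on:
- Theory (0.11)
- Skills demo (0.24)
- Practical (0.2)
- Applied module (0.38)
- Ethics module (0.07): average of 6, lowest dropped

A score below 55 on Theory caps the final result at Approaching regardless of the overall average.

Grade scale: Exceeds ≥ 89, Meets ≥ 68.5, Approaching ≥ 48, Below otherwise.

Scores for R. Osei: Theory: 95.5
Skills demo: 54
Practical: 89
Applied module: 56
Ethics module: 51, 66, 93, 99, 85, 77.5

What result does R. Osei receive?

Ethics module: drop 51 → average of remaining 5 = 420.5/5 = 84.1
Theory score 95.5 ≥ 55: minimum met.
Weighted total:
  Theory 95.5 × 0.11 = 10.505
  Skills demo 54 × 0.24 = 12.96
  Practical 89 × 0.2 = 17.8
  Applied module 56 × 0.38 = 21.28
  Ethics module 84.1 × 0.07 = 5.887
Sum = 68.432
68.432 is ≥ 48 and < 68.5 → Approaching

Approaching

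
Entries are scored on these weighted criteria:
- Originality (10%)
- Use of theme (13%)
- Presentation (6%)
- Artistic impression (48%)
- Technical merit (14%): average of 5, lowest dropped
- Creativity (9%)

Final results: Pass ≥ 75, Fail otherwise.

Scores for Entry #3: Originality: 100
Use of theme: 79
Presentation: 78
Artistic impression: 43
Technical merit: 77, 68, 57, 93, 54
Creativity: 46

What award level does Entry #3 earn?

Technical merit: drop 54 → average of remaining 4 = 295/4 = 73.75
Weighted total:
  Originality 100 × 0.1 = 10
  Use of theme 79 × 0.13 = 10.27
  Presentation 78 × 0.06 = 4.68
  Artistic impression 43 × 0.48 = 20.64
  Technical merit 73.75 × 0.14 = 10.325
  Creativity 46 × 0.09 = 4.14
Sum = 60.055
60.055 < 75 → Fail

Fail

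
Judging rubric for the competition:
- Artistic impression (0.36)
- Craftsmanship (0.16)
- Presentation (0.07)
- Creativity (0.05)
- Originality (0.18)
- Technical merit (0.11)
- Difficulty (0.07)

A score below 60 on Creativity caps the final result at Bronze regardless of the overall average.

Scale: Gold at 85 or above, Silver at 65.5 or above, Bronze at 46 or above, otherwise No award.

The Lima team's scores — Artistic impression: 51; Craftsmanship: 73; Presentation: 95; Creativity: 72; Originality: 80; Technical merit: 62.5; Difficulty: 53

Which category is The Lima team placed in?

Creativity score 72 ≥ 60: minimum met.
Weighted total:
  Artistic impression 51 × 0.36 = 18.36
  Craftsmanship 73 × 0.16 = 11.68
  Presentation 95 × 0.07 = 6.65
  Creativity 72 × 0.05 = 3.6
  Originality 80 × 0.18 = 14.4
  Technical merit 62.5 × 0.11 = 6.875
  Difficulty 53 × 0.07 = 3.71
Sum = 65.275
65.275 is ≥ 46 and < 65.5 → Bronze

Bronze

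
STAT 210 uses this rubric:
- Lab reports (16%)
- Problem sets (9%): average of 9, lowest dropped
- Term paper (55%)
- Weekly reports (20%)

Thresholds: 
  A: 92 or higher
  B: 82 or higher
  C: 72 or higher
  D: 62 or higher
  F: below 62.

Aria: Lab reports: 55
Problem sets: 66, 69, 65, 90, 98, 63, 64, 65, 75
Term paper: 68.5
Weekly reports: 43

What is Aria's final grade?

F

Problem sets: drop 63 → average of remaining 8 = 592/8 = 74
Weighted total:
  Lab reports 55 × 0.16 = 8.8
  Problem sets 74 × 0.09 = 6.66
  Term paper 68.5 × 0.55 = 37.675
  Weekly reports 43 × 0.2 = 8.6
Sum = 61.735
61.735 < 62 → F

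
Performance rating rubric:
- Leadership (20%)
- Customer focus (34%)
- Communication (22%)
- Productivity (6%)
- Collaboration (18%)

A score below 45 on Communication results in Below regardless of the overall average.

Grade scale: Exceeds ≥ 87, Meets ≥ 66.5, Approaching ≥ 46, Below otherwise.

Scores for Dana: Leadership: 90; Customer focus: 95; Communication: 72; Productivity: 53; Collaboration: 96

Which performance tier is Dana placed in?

Meets

Communication score 72 ≥ 45: minimum met.
Weighted total:
  Leadership 90 × 0.2 = 18
  Customer focus 95 × 0.34 = 32.3
  Communication 72 × 0.22 = 15.84
  Productivity 53 × 0.06 = 3.18
  Collaboration 96 × 0.18 = 17.28
Sum = 86.6
86.6 is ≥ 66.5 and < 87 → Meets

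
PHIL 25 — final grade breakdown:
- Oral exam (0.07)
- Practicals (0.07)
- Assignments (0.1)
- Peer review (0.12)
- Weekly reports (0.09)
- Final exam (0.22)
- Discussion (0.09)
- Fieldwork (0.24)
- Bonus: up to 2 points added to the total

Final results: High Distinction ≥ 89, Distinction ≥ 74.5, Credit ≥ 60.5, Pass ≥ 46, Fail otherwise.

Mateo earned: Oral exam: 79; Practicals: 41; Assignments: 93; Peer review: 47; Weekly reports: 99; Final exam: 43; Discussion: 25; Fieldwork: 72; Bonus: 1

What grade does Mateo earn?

Weighted total:
  Oral exam 79 × 0.07 = 5.53
  Practicals 41 × 0.07 = 2.87
  Assignments 93 × 0.1 = 9.3
  Peer review 47 × 0.12 = 5.64
  Weekly reports 99 × 0.09 = 8.91
  Final exam 43 × 0.22 = 9.46
  Discussion 25 × 0.09 = 2.25
  Fieldwork 72 × 0.24 = 17.28
Sum = 61.24
Bonus: 61.24 + 1 = 62.24
62.24 is ≥ 60.5 and < 74.5 → Credit

Credit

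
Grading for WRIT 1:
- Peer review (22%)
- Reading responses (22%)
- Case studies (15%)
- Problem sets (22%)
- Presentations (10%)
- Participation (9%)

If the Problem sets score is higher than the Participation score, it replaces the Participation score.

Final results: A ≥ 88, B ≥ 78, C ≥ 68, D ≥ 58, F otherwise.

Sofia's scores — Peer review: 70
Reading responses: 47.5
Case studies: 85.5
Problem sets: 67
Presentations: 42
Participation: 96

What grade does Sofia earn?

D

Problem sets (67) ≤ Participation (96), so Participation stays at 96.
Weighted total:
  Peer review 70 × 0.22 = 15.4
  Reading responses 47.5 × 0.22 = 10.45
  Case studies 85.5 × 0.15 = 12.825
  Problem sets 67 × 0.22 = 14.74
  Presentations 42 × 0.1 = 4.2
  Participation 96 × 0.09 = 8.64
Sum = 66.255
66.255 is ≥ 58 and < 68 → D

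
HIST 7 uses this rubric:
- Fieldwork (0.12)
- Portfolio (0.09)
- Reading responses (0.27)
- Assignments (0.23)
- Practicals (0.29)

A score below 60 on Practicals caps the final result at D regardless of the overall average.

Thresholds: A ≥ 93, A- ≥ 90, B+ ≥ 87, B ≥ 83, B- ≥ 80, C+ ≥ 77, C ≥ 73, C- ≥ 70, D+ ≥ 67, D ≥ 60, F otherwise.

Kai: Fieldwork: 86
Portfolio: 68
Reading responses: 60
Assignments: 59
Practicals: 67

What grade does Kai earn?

Practicals score 67 ≥ 60: minimum met.
Weighted total:
  Fieldwork 86 × 0.12 = 10.32
  Portfolio 68 × 0.09 = 6.12
  Reading responses 60 × 0.27 = 16.2
  Assignments 59 × 0.23 = 13.57
  Practicals 67 × 0.29 = 19.43
Sum = 65.64
65.64 is ≥ 60 and < 67 → D

D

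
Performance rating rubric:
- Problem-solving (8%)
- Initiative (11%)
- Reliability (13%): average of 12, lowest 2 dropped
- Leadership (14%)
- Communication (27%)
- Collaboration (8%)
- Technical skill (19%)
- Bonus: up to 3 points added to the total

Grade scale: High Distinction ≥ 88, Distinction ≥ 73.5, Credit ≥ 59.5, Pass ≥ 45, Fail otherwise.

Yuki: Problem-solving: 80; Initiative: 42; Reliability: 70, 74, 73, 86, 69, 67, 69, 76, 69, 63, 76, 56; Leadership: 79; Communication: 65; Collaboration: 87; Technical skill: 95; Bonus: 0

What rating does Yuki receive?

Distinction

Reliability: drop 56, 63 → average of remaining 10 = 729/10 = 72.9
Weighted total:
  Problem-solving 80 × 0.08 = 6.4
  Initiative 42 × 0.11 = 4.62
  Reliability 72.9 × 0.13 = 9.477
  Leadership 79 × 0.14 = 11.06
  Communication 65 × 0.27 = 17.55
  Collaboration 87 × 0.08 = 6.96
  Technical skill 95 × 0.19 = 18.05
Sum = 74.117
Bonus: 74.117 + 0 = 74.117
74.117 is ≥ 73.5 and < 88 → Distinction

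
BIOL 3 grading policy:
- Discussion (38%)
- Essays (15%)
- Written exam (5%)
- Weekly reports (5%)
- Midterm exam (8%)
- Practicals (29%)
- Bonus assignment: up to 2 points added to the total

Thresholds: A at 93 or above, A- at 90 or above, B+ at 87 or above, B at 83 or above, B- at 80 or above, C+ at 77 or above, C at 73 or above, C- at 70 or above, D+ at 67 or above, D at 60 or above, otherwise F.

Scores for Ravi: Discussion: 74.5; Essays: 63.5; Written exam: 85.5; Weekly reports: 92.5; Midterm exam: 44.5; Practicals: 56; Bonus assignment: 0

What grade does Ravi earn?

D

Weighted total:
  Discussion 74.5 × 0.38 = 28.31
  Essays 63.5 × 0.15 = 9.525
  Written exam 85.5 × 0.05 = 4.275
  Weekly reports 92.5 × 0.05 = 4.625
  Midterm exam 44.5 × 0.08 = 3.56
  Practicals 56 × 0.29 = 16.24
Sum = 66.535
Bonus assignment: 66.535 + 0 = 66.535
66.535 is ≥ 60 and < 67 → D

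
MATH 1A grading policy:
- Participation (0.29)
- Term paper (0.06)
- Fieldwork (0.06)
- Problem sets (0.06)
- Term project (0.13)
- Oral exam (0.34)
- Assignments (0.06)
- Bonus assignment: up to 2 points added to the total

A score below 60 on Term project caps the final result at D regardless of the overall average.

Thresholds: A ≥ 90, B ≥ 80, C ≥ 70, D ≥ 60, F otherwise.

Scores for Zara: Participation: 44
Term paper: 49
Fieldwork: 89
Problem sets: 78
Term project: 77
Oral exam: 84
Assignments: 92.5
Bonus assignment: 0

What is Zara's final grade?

Term project score 77 ≥ 60: minimum met.
Weighted total:
  Participation 44 × 0.29 = 12.76
  Term paper 49 × 0.06 = 2.94
  Fieldwork 89 × 0.06 = 5.34
  Problem sets 78 × 0.06 = 4.68
  Term project 77 × 0.13 = 10.01
  Oral exam 84 × 0.34 = 28.56
  Assignments 92.5 × 0.06 = 5.55
Sum = 69.84
Bonus assignment: 69.84 + 0 = 69.84
69.84 is ≥ 60 and < 70 → D

D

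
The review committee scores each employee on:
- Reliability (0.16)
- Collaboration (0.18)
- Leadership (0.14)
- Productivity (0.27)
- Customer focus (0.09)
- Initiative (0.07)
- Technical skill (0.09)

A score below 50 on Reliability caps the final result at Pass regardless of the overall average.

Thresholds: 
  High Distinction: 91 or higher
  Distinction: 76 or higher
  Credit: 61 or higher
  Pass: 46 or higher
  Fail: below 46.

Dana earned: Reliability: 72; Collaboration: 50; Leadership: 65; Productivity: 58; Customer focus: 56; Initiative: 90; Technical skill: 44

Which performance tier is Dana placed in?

Reliability score 72 ≥ 50: minimum met.
Weighted total:
  Reliability 72 × 0.16 = 11.52
  Collaboration 50 × 0.18 = 9
  Leadership 65 × 0.14 = 9.1
  Productivity 58 × 0.27 = 15.66
  Customer focus 56 × 0.09 = 5.04
  Initiative 90 × 0.07 = 6.3
  Technical skill 44 × 0.09 = 3.96
Sum = 60.58
60.58 is ≥ 46 and < 61 → Pass

Pass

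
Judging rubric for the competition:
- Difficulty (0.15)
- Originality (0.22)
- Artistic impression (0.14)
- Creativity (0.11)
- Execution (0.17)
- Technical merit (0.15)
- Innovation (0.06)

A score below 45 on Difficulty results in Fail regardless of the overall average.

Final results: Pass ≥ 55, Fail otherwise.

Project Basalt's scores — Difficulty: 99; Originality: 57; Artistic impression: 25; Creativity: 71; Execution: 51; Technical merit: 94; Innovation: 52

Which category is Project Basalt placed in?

Pass

Difficulty score 99 ≥ 45: minimum met.
Weighted total:
  Difficulty 99 × 0.15 = 14.85
  Originality 57 × 0.22 = 12.54
  Artistic impression 25 × 0.14 = 3.5
  Creativity 71 × 0.11 = 7.81
  Execution 51 × 0.17 = 8.67
  Technical merit 94 × 0.15 = 14.1
  Innovation 52 × 0.06 = 3.12
Sum = 64.59
64.59 ≥ 55 → Pass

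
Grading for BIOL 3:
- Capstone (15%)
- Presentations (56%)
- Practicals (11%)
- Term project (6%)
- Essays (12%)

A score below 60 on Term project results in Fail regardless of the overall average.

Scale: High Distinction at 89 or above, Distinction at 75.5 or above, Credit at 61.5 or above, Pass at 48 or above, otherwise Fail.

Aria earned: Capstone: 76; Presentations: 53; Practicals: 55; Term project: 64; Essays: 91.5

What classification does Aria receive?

Credit

Term project score 64 ≥ 60: minimum met.
Weighted total:
  Capstone 76 × 0.15 = 11.4
  Presentations 53 × 0.56 = 29.68
  Practicals 55 × 0.11 = 6.05
  Term project 64 × 0.06 = 3.84
  Essays 91.5 × 0.12 = 10.98
Sum = 61.95
61.95 is ≥ 61.5 and < 75.5 → Credit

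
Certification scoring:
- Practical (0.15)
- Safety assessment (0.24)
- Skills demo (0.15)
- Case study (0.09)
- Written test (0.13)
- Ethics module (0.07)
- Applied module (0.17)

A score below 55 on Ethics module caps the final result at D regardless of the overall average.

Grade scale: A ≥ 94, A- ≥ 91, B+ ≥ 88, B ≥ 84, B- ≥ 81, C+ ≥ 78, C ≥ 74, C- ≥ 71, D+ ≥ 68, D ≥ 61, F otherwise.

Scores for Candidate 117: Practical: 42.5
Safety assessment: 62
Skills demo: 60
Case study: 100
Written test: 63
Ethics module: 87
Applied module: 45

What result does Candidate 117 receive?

D

Ethics module score 87 ≥ 55: minimum met.
Weighted total:
  Practical 42.5 × 0.15 = 6.375
  Safety assessment 62 × 0.24 = 14.88
  Skills demo 60 × 0.15 = 9
  Case study 100 × 0.09 = 9
  Written test 63 × 0.13 = 8.19
  Ethics module 87 × 0.07 = 6.09
  Applied module 45 × 0.17 = 7.65
Sum = 61.185
61.185 is ≥ 61 and < 68 → D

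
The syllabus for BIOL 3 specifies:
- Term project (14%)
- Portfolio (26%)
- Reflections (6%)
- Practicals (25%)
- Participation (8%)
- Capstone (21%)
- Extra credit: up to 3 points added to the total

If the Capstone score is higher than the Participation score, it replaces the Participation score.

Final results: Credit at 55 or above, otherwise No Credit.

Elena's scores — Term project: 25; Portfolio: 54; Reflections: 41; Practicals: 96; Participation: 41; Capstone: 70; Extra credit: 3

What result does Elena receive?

Credit

Capstone (70) > Participation (41), so Participation counts as 70.
Weighted total:
  Term project 25 × 0.14 = 3.5
  Portfolio 54 × 0.26 = 14.04
  Reflections 41 × 0.06 = 2.46
  Practicals 96 × 0.25 = 24
  Participation 70 × 0.08 = 5.6
  Capstone 70 × 0.21 = 14.7
Sum = 64.3
Extra credit: 64.3 + 3 = 67.3
67.3 ≥ 55 → Credit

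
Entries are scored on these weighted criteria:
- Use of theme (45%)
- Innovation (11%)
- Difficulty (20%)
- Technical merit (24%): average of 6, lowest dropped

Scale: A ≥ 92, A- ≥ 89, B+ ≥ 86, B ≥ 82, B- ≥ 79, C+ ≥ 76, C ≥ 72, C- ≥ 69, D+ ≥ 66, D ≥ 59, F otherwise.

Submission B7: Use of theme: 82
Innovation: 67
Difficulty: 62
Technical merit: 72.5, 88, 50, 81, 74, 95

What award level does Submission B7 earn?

Technical merit: drop 50 → average of remaining 5 = 410.5/5 = 82.1
Weighted total:
  Use of theme 82 × 0.45 = 36.9
  Innovation 67 × 0.11 = 7.37
  Difficulty 62 × 0.2 = 12.4
  Technical merit 82.1 × 0.24 = 19.704
Sum = 76.374
76.374 is ≥ 76 and < 79 → C+

C+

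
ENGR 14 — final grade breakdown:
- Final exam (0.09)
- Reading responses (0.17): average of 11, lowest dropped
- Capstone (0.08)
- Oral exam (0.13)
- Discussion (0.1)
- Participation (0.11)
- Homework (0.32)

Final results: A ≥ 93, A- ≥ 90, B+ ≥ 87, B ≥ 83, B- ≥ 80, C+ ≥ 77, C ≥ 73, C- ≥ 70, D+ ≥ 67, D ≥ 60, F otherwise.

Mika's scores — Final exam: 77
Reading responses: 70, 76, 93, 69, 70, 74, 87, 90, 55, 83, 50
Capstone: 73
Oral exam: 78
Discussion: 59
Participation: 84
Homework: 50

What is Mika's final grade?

D+

Reading responses: drop 50 → average of remaining 10 = 767/10 = 76.7
Weighted total:
  Final exam 77 × 0.09 = 6.93
  Reading responses 76.7 × 0.17 = 13.039
  Capstone 73 × 0.08 = 5.84
  Oral exam 78 × 0.13 = 10.14
  Discussion 59 × 0.1 = 5.9
  Participation 84 × 0.11 = 9.24
  Homework 50 × 0.32 = 16
Sum = 67.089
67.089 is ≥ 67 and < 70 → D+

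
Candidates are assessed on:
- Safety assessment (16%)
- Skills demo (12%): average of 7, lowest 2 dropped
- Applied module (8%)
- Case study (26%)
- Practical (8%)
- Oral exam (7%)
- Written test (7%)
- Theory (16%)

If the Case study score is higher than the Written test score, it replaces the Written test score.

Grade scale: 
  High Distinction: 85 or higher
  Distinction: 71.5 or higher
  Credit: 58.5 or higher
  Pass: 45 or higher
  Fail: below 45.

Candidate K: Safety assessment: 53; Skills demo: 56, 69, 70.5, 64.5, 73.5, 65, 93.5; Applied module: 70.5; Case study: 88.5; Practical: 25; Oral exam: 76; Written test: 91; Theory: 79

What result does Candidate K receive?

Distinction

Skills demo: drop 56, 64.5 → average of remaining 5 = 371.5/5 = 74.3
Case study (88.5) ≤ Written test (91), so Written test stays at 91.
Weighted total:
  Safety assessment 53 × 0.16 = 8.48
  Skills demo 74.3 × 0.12 = 8.916
  Applied module 70.5 × 0.08 = 5.64
  Case study 88.5 × 0.26 = 23.01
  Practical 25 × 0.08 = 2
  Oral exam 76 × 0.07 = 5.32
  Written test 91 × 0.07 = 6.37
  Theory 79 × 0.16 = 12.64
Sum = 72.376
72.376 is ≥ 71.5 and < 85 → Distinction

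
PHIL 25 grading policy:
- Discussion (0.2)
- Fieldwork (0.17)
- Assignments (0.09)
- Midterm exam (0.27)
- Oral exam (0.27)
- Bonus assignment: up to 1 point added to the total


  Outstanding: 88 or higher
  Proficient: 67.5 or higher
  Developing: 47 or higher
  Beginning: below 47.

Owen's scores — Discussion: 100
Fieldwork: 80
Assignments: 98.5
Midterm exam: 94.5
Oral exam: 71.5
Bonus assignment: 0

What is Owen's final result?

Proficient

Weighted total:
  Discussion 100 × 0.2 = 20
  Fieldwork 80 × 0.17 = 13.6
  Assignments 98.5 × 0.09 = 8.865
  Midterm exam 94.5 × 0.27 = 25.515
  Oral exam 71.5 × 0.27 = 19.305
Sum = 87.285
Bonus assignment: 87.285 + 0 = 87.285
87.285 is ≥ 67.5 and < 88 → Proficient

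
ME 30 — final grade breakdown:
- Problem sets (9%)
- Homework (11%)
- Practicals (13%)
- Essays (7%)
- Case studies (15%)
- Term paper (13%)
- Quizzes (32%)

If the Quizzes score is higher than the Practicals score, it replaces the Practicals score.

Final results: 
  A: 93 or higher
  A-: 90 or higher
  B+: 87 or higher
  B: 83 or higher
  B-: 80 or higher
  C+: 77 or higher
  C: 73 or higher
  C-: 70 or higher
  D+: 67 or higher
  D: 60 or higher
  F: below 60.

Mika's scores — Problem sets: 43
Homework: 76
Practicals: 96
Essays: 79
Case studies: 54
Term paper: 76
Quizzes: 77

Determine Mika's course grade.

Quizzes (77) ≤ Practicals (96), so Practicals stays at 96.
Weighted total:
  Problem sets 43 × 0.09 = 3.87
  Homework 76 × 0.11 = 8.36
  Practicals 96 × 0.13 = 12.48
  Essays 79 × 0.07 = 5.53
  Case studies 54 × 0.15 = 8.1
  Term paper 76 × 0.13 = 9.88
  Quizzes 77 × 0.32 = 24.64
Sum = 72.86
72.86 is ≥ 70 and < 73 → C-

C-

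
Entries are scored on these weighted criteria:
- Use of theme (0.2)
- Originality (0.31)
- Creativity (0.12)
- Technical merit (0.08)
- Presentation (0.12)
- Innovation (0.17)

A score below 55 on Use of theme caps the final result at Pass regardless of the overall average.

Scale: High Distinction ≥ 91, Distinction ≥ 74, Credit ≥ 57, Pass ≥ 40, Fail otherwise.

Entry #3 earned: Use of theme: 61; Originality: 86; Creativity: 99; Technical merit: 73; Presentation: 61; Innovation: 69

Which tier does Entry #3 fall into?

Distinction

Use of theme score 61 ≥ 55: minimum met.
Weighted total:
  Use of theme 61 × 0.2 = 12.2
  Originality 86 × 0.31 = 26.66
  Creativity 99 × 0.12 = 11.88
  Technical merit 73 × 0.08 = 5.84
  Presentation 61 × 0.12 = 7.32
  Innovation 69 × 0.17 = 11.73
Sum = 75.63
75.63 is ≥ 74 and < 91 → Distinction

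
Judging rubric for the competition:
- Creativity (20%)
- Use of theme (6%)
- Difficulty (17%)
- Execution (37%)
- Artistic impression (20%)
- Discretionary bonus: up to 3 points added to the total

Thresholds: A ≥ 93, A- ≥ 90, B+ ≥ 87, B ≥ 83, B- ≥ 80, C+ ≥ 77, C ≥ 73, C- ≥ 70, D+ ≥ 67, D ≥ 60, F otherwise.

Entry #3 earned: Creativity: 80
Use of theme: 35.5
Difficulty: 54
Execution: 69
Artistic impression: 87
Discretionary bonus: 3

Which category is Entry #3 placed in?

C

Weighted total:
  Creativity 80 × 0.2 = 16
  Use of theme 35.5 × 0.06 = 2.13
  Difficulty 54 × 0.17 = 9.18
  Execution 69 × 0.37 = 25.53
  Artistic impression 87 × 0.2 = 17.4
Sum = 70.24
Discretionary bonus: 70.24 + 3 = 73.24
73.24 is ≥ 73 and < 77 → C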